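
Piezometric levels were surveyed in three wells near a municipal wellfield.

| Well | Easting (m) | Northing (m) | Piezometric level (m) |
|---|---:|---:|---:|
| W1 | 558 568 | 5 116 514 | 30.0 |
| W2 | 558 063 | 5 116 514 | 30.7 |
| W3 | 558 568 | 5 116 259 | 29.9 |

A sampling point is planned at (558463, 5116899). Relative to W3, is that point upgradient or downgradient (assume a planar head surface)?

upgradient

∂h/∂x = (30.7 − 30.0) / (558063 − 558568) = -0.001386
∂h/∂y = (29.9 − 30.0) / (5116259 − 5116514) = +0.0003922
Head at (558463, 5116899) = 30.0 + (-0.001386)·(-105) + (+0.0003922)·(385) = 30.30 m.
That is higher than the 29.9 m at W3, so the point is upgradient.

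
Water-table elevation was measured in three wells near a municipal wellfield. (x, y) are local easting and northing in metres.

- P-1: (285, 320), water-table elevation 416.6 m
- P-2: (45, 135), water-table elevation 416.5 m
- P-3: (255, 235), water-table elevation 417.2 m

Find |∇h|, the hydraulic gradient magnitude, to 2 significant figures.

With h = a·x + b·y + c and P-1 as origin, the differences give:
  (-240)·a + (-185)·b = -0.1
  (-30)·a + (-85)·b = +0.6
Eliminate b (×(-85) and ×(-185), subtract): 14850·a = 119.50 → a = ∂h/∂x = +0.008047
Back-substitute: b = ∂h/∂y = -0.009899.
|∇h| = √(0.008047² + -0.009899²) = 0.01276

0.013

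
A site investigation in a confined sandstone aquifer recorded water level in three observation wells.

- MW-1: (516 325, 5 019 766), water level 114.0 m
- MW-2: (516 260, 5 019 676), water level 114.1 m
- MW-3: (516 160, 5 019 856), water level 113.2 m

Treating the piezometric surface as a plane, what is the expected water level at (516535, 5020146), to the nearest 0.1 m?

Differences from MW-1: to MW-2 (Δx, Δy, Δh) = (-65, -90, +0.1); to MW-3 = (-165, 90, -0.8).
Determinant of the coordinate differences = (-65)·90 − (-165)·(-90) = -20700.
∂h/∂x = [(+0.1)·90 − (-0.8)·(-90)] / -20700 = +0.003043
∂h/∂y = [(-65)·(-0.8) − (-165)·(+0.1)] / -20700 = -0.003309
h(516535, 5020146) = 114.0 + (+0.003043)·(210) + (-0.003309)·(380) = 114.0 +0.639 -1.257 = 113.382 m.

113.4 m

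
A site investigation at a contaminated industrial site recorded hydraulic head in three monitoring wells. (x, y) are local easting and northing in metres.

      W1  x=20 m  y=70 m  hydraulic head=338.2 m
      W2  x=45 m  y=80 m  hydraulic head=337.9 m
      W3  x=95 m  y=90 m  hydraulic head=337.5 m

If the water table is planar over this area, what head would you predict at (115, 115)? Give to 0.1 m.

Taking W1 as reference: W2−W1 = (25, 10, -0.3); W3−W1 = (75, 20, -0.7).
Determinant of the coordinate differences = 25·20 − 75·10 = -250.
∂h/∂x = [(-0.3)·20 − (-0.7)·10] / -250 = -0.004000
∂h/∂y = [25·(-0.7) − 75·(-0.3)] / -250 = -0.02000
h(115, 115) = 338.2 + (-0.004000)·(95) + (-0.02000)·(45) = 338.2 -0.380 -0.900 = 336.920 m.

336.9 m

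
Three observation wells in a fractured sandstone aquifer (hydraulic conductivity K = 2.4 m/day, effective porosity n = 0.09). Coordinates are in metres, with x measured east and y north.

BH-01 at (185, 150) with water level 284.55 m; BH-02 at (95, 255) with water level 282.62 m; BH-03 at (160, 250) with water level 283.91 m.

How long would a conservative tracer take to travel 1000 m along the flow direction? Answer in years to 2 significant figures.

5.2 years

Taking BH-01 as reference: BH-02−BH-01 = (-90, 105, -1.93); BH-03−BH-01 = (-25, 100, -0.64).
Determinant of the coordinate differences = (-90)·100 − (-25)·105 = -6375.
∂h/∂x = [(-1.93)·100 − (-0.64)·105] / -6375 = +0.01973
∂h/∂y = [(-90)·(-0.64) − (-25)·(-1.93)] / -6375 = -0.001467
|∇h| = √(0.01973² + -0.001467²) = 0.01978
Seepage velocity v = K·i/n = 2.4 × 0.01978 / 0.09 = 0.5275 m/day.
t = 1000 / 0.5275 = 1896 days = 5.19 years.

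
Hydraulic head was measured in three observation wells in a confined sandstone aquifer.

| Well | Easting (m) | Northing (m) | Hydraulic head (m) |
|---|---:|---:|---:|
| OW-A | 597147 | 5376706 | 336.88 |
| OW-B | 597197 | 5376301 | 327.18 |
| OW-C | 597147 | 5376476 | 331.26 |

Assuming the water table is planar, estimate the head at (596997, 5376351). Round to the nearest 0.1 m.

327.6 m

Differences from OW-A: to OW-B (Δx, Δy, Δh) = (50, -405, -9.70); to OW-C = (0, -230, -5.62).
Solve a·Δx + b·Δy = Δh: det = 50·(-230) − 0·(-405) = -11500.
∂h/∂x = [(-9.70)·(-230) − (-5.62)·(-405)] / -11500 = +0.003922
∂h/∂y = [50·(-5.62) − 0·(-9.70)] / -11500 = +0.02443
h(596997, 5376351) = 336.88 + (+0.003922)·(-150) + (+0.02443)·(-355) = 336.88 -0.588 -8.674 = 327.617 m.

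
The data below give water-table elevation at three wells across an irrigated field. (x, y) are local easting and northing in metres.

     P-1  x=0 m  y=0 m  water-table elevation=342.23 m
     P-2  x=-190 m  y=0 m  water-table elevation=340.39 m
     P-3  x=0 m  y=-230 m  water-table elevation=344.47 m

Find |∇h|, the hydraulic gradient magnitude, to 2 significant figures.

0.014

∂h/∂x = (340.39 − 342.23) / (-190 − 0) = +0.009684
∂h/∂y = (344.47 − 342.23) / (-230 − 0) = -0.009739
|∇h| = √(0.009684² + -0.009739²) = 0.01373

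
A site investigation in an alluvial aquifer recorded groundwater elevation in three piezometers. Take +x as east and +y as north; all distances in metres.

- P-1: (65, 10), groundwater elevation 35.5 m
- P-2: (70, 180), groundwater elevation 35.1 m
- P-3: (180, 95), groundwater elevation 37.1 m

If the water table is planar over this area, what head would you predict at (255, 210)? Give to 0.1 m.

Taking P-1 as reference: P-2−P-1 = (5, 170, -0.4); P-3−P-1 = (115, 85, +1.6).
Determinant of the coordinate differences = 5·85 − 115·170 = -19125.
∂h/∂x = [(-0.4)·85 − (+1.6)·170] / -19125 = +0.01600
∂h/∂y = [5·(+1.6) − 115·(-0.4)] / -19125 = -0.002824
h(255, 210) = 35.5 + (+0.01600)·(190) + (-0.002824)·(200) = 35.5 +3.040 -0.565 = 37.975 m.

38.0 m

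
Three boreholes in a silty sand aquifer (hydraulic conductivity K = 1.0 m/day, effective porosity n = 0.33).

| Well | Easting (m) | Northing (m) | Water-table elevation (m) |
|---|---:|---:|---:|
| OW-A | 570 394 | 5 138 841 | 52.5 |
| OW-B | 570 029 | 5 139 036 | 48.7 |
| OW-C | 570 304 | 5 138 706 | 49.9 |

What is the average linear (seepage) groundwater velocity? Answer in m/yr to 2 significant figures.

20 m/yr

Differences from OW-A: to OW-B (Δx, Δy, Δh) = (-365, 195, -3.8); to OW-C = (-90, -135, -2.6).
Solve a·Δx + b·Δy = Δh: det = (-365)·(-135) − (-90)·195 = 66825.
∂h/∂x = [(-3.8)·(-135) − (-2.6)·195] / 66825 = +0.01526
∂h/∂y = [(-365)·(-2.6) − (-90)·(-3.8)] / 66825 = +0.009083
|∇h| = √(0.01526² + 0.009083²) = 0.01776
Seepage velocity v = K·i/n = 1.0 × 0.01776 / 0.33 = 0.05382 m/day = 19.66 m/yr.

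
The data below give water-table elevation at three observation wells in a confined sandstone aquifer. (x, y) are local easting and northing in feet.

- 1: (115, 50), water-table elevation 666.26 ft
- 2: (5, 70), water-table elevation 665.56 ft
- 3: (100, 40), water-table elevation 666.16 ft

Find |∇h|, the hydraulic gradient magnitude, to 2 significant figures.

Taking 1 as reference: 2−1 = (-110, 20, -0.70); 3−1 = (-15, -10, -0.10).
Solve a·Δx + b·Δy = Δh: det = (-110)·(-10) − (-15)·20 = 1400.
∂h/∂x = [(-0.70)·(-10) − (-0.10)·20] / 1400 = +0.006429
∂h/∂y = [(-110)·(-0.10) − (-15)·(-0.70)] / 1400 = +0.0003571
|∇h| = √(0.006429² + 0.0003571²) = 0.006439

0.0064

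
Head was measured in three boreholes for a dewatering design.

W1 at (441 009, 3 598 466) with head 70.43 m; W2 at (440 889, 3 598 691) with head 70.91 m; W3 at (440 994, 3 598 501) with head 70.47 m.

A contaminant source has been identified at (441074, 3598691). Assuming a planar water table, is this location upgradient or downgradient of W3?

Taking W1 as reference: W2−W1 = (-120, 225, +0.48); W3−W1 = (-15, 35, +0.04).
Determinant of the coordinate differences = (-120)·35 − (-15)·225 = -825.
∂h/∂x = [(+0.48)·35 − (+0.04)·225] / -825 = -0.009455
∂h/∂y = [(-120)·(+0.04) − (-15)·(+0.48)] / -825 = -0.002909
Head at (441074, 3598691) = 70.43 + (-0.009455)·(65) + (-0.002909)·(225) = 69.16 m.
That is lower than the 70.47 m at W3, so the point is downgradient.

downgradient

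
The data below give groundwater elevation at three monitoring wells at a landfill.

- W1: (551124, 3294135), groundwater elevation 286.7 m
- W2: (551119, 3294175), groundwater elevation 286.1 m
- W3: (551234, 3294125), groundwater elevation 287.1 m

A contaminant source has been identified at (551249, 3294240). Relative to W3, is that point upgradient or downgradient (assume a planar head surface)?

downgradient

Three-point gradient (reference W1): Δ to W2 = (-5, 40, -0.6), Δ to W3 = (110, -10, +0.4).
∂h/∂x = +0.002299, ∂h/∂y = -0.01471 (det = -4350).
Head at (551249, 3294240) = 286.7 + (+0.002299)·(125) + (-0.01471)·(105) = 285.44 m.
That is lower than the 287.1 m at W3, so the point is downgradient.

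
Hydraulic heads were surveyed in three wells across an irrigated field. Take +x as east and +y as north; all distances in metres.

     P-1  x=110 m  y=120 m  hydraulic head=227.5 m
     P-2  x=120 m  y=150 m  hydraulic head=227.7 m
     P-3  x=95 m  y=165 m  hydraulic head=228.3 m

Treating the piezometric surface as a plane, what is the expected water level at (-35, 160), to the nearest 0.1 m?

Taking P-1 as reference: P-2−P-1 = (10, 30, +0.2); P-3−P-1 = (-15, 45, +0.8).
Determinant of the coordinate differences = 10·45 − (-15)·30 = 900.
∂h/∂x = [(+0.2)·45 − (+0.8)·30] / 900 = -0.01667
∂h/∂y = [10·(+0.8) − (-15)·(+0.2)] / 900 = +0.01222
h(-35, 160) = 227.5 + (-0.01667)·(-145) + (+0.01222)·(40) = 227.5 +2.417 +0.489 = 230.406 m.

230.4 m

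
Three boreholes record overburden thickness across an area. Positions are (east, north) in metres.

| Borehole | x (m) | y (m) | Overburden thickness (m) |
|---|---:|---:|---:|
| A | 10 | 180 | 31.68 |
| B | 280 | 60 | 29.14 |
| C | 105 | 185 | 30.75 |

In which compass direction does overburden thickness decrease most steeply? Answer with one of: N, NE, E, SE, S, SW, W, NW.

Three-point gradient (reference A): Δ to B = (270, -120, -2.54), Δ to C = (95, 5, -0.93).
∂d/∂x = -0.009749, ∂d/∂y = -0.0007686 (det = 12750).
Steepest decrease is along −∇f = (+0.009749 E, +0.0007686 N) → east.

E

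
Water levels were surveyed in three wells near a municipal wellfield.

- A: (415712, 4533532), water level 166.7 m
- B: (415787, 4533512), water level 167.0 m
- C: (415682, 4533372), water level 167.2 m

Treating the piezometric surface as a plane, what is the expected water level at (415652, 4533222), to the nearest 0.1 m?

With h = a·x + b·y + c and A as origin, the differences give:
  75·a + (-20)·b = +0.3
  (-30)·a + (-160)·b = +0.5
Eliminate b (×(-160) and ×(-20), subtract): -12600·a = -38.00 → a = ∂h/∂x = +0.003016
Back-substitute: b = ∂h/∂y = -0.003690.
h(415652, 4533222) = 166.7 + (+0.003016)·(-60) + (-0.003690)·(-310) = 166.7 -0.181 +1.144 = 167.663 m.

167.7 m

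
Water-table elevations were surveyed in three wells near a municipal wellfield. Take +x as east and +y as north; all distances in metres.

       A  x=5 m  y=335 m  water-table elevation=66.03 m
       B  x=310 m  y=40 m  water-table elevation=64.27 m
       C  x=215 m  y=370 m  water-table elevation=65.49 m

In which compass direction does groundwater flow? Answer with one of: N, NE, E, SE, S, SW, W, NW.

Taking A as reference: B−A = (305, -295, -1.76); C−A = (210, 35, -0.54).
Solve a·Δx + b·Δy = Δh: det = 305·35 − 210·(-295) = 72625.
∂h/∂x = [(-1.76)·35 − (-0.54)·(-295)] / 72625 = -0.003042
∂h/∂y = [305·(-0.54) − 210·(-1.76)] / 72625 = +0.002821
Flow = −∇h = (+0.003042 east, -0.002821 north), which points southeast.

SE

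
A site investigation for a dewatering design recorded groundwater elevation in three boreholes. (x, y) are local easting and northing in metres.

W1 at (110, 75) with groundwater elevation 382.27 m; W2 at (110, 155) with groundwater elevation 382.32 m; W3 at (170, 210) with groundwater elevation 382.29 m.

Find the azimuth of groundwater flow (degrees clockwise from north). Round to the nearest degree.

With h = a·x + b·y + c and W1 as origin, the differences give:
  0·a + 80·b = +0.05
  60·a + 135·b = +0.02
Eliminate b (×135 and ×80, subtract): -4800·a = 5.150 → a = ∂h/∂x = -0.001073
Back-substitute: b = ∂h/∂y = +0.0006250.
Flow direction (−∇h) has components (+0.001073 E, -0.0006250 N).
Azimuth = atan2(E, N) = atan2(+0.001073, -0.0006250) = 120.2° ≈ 120°.

120°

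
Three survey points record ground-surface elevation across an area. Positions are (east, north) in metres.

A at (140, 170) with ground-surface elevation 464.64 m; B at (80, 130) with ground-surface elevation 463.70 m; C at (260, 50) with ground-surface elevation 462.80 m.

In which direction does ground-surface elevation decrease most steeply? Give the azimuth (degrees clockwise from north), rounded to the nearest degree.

190°

Taking A as reference: B−A = (-60, -40, -0.94); C−A = (120, -120, -1.84).
Solve a·Δx + b·Δy = Δz: det = (-60)·(-120) − 120·(-40) = 12000.
∂z/∂x = [(-0.94)·(-120) − (-1.84)·(-40)] / 12000 = +0.003267
∂z/∂y = [(-60)·(-1.84) − 120·(-0.94)] / 12000 = +0.01860
Steepest decrease is along −∇f: components (-0.003267 E, -0.01860 N).
Azimuth = atan2(-0.003267, -0.01860) = 190.0° ≈ 190°.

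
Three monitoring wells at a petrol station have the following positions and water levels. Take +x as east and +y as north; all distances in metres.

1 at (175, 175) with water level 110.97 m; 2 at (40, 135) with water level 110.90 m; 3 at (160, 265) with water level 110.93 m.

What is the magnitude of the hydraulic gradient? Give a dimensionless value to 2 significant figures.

Differences from 1: to 2 (Δx, Δy, Δh) = (-135, -40, -0.07); to 3 = (-15, 90, -0.04).
Determinant of the coordinate differences = (-135)·90 − (-15)·(-40) = -12750.
∂h/∂x = [(-0.07)·90 − (-0.04)·(-40)] / -12750 = +0.0006196
∂h/∂y = [(-135)·(-0.04) − (-15)·(-0.07)] / -12750 = -0.0003412
|∇h| = √(0.0006196² + -0.0003412²) = 0.0007073

0.00071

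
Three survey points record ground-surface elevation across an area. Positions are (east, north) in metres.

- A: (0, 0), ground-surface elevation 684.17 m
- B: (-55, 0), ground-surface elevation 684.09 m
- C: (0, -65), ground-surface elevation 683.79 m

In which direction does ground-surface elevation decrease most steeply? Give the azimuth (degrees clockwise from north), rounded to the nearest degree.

∂z/∂x = (684.09 − 684.17) / (-55 − 0) = +0.001455
∂z/∂y = (683.79 − 684.17) / (-65 − 0) = +0.005846
Steepest decrease is along −∇f: components (-0.001455 E, -0.005846 N).
Azimuth = atan2(-0.001455, -0.005846) = 194.0° ≈ 194°.

194°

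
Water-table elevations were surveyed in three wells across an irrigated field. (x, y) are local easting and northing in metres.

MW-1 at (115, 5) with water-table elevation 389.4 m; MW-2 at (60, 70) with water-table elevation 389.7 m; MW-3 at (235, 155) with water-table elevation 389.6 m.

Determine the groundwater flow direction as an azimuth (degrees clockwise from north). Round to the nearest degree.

With h = a·x + b·y + c and MW-1 as origin, the differences give:
  (-55)·a + 65·b = +0.3
  120·a + 150·b = +0.2
Eliminate b (×150 and ×65, subtract): -16050·a = 32.00 → a = ∂h/∂x = -0.001994
Back-substitute: b = ∂h/∂y = +0.002928.
Flow direction (−∇h) has components (+0.001994 E, -0.002928 N).
Azimuth = atan2(E, N) = atan2(+0.001994, -0.002928) = 145.8° ≈ 146°.

146°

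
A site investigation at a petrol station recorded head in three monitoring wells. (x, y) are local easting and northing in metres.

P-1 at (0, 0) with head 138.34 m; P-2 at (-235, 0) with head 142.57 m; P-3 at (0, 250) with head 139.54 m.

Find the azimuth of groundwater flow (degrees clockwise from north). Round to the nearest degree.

105°

∂h/∂x = (142.57 − 138.34) / (-235 − 0) = -0.01800
∂h/∂y = (139.54 − 138.34) / (250 − 0) = +0.004800
Flow direction (−∇h) has components (+0.01800 E, -0.004800 N).
Azimuth = atan2(E, N) = atan2(+0.01800, -0.004800) = 104.9° ≈ 105°.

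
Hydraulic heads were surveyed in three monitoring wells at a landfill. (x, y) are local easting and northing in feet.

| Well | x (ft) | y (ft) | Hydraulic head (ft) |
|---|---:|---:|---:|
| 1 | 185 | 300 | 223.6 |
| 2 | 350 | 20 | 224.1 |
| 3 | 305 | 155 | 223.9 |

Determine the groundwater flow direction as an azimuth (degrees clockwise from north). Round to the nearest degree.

Differences from 1: to 2 (Δx, Δy, Δh) = (165, -280, +0.5); to 3 = (120, -145, +0.3).
Solve a·Δx + b·Δy = Δh: det = 165·(-145) − 120·(-280) = 9675.
∂h/∂x = [(+0.5)·(-145) − (+0.3)·(-280)] / 9675 = +0.001189
∂h/∂y = [165·(+0.3) − 120·(+0.5)] / 9675 = -0.001085
Flow direction (−∇h) has components (-0.001189 E, +0.001085 N).
Azimuth = atan2(E, N) = atan2(-0.001189, +0.001085) = 312.4° ≈ 312°.

312°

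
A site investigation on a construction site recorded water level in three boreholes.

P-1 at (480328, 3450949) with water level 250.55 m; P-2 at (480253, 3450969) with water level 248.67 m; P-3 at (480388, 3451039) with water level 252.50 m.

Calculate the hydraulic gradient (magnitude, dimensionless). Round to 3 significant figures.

Taking P-1 as reference: P-2−P-1 = (-75, 20, -1.88); P-3−P-1 = (60, 90, +1.95).
Solve a·Δx + b·Δy = Δh: det = (-75)·90 − 60·20 = -7950.
∂h/∂x = [(-1.88)·90 − (+1.95)·20] / -7950 = +0.02619
∂h/∂y = [(-75)·(+1.95) − 60·(-1.88)] / -7950 = +0.004208
|∇h| = √(0.02619² + 0.004208²) = 0.02653

0.0265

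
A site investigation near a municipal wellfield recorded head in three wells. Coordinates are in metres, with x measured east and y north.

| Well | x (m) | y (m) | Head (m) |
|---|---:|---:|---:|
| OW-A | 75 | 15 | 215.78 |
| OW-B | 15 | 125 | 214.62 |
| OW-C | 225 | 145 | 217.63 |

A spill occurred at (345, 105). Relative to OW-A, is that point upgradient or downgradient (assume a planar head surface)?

Taking OW-A as reference: OW-B−OW-A = (-60, 110, -1.16); OW-C−OW-A = (150, 130, +1.85).
Determinant of the coordinate differences = (-60)·130 − 150·110 = -24300.
∂h/∂x = [(-1.16)·130 − (+1.85)·110] / -24300 = +0.01458
∂h/∂y = [(-60)·(+1.85) − 150·(-1.16)] / -24300 = -0.002593
Head at (345, 105) = 215.78 + (+0.01458)·(270) + (-0.002593)·(90) = 219.48 m.
That is higher than the 215.78 m at OW-A, so the point is upgradient.

upgradient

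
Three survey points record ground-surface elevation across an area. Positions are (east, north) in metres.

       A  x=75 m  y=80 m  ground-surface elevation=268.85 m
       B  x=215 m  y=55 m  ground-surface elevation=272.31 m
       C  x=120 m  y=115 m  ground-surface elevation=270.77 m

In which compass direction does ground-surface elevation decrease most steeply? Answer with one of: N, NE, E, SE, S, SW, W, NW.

Three-point gradient (reference A): Δ to B = (140, -25, +3.46), Δ to C = (45, 35, +1.92).
∂z/∂x = +0.02807, ∂z/∂y = +0.01877 (det = 6025).
Steepest decrease is along −∇f = (-0.02807 E, -0.01877 N) → southwest.

SW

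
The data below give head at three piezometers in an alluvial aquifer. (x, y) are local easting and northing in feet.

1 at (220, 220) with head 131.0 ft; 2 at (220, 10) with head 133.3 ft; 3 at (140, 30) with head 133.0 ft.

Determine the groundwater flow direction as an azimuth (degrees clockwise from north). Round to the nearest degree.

Differences from 1: to 2 (Δx, Δy, Δh) = (0, -210, +2.3); to 3 = (-80, -190, +2.0).
Determinant of the coordinate differences = 0·(-190) − (-80)·(-210) = -16800.
∂h/∂x = [(+2.3)·(-190) − (+2.0)·(-210)] / -16800 = +0.001012
∂h/∂y = [0·(+2.0) − (-80)·(+2.3)] / -16800 = -0.01095
Flow direction (−∇h) has components (-0.001012 E, +0.01095 N).
Azimuth = atan2(E, N) = atan2(-0.001012, +0.01095) = 354.7° ≈ 355°.

355°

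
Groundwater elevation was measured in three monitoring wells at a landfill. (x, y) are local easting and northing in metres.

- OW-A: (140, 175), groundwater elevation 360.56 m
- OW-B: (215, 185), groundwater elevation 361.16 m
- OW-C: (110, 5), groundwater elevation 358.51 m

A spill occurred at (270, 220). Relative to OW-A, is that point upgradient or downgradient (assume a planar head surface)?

Three-point gradient (reference OW-A): Δ to OW-B = (75, 10, +0.60), Δ to OW-C = (-30, -170, -2.05).
∂h/∂x = +0.006546, ∂h/∂y = +0.01090 (det = -12450).
Head at (270, 220) = 360.56 + (+0.006546)·(130) + (+0.01090)·(45) = 361.90 m.
That is higher than the 360.56 m at OW-A, so the point is upgradient.

upgradient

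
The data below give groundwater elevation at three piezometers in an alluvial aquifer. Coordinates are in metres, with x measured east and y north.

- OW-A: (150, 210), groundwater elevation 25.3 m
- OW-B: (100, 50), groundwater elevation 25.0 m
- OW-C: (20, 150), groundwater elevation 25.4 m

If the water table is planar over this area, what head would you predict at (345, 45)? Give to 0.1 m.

24.5 m

With h = a·x + b·y + c and OW-A as origin, the differences give:
  (-50)·a + (-160)·b = -0.3
  (-130)·a + (-60)·b = +0.1
Eliminate b (×(-60) and ×(-160), subtract): -17800·a = 34.00 → a = ∂h/∂x = -0.001910
Back-substitute: b = ∂h/∂y = +0.002472.
h(345, 45) = 25.3 + (-0.001910)·(195) + (+0.002472)·(-165) = 25.3 -0.372 -0.408 = 24.520 m.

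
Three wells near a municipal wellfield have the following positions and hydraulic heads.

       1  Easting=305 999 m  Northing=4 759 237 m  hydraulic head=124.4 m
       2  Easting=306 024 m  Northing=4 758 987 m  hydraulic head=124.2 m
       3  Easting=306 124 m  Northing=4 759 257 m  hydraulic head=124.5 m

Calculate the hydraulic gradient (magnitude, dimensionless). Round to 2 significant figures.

0.0011

Differences from 1: to 2 (Δx, Δy, Δh) = (25, -250, -0.2); to 3 = (125, 20, +0.1).
Determinant of the coordinate differences = 25·20 − 125·(-250) = 31750.
∂h/∂x = [(-0.2)·20 − (+0.1)·(-250)] / 31750 = +0.0006614
∂h/∂y = [25·(+0.1) − 125·(-0.2)] / 31750 = +0.0008661
|∇h| = √(0.0006614² + 0.0008661²) = 0.00109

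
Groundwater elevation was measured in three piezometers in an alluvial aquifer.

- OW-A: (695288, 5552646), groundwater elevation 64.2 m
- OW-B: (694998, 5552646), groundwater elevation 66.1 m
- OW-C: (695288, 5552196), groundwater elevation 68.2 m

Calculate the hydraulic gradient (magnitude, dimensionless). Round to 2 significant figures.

∂h/∂x = (66.1 − 64.2) / (694998 − 695288) = -0.006552
∂h/∂y = (68.2 − 64.2) / (5552196 − 5552646) = -0.008889
|∇h| = √(-0.006552² + -0.008889²) = 0.01104

0.011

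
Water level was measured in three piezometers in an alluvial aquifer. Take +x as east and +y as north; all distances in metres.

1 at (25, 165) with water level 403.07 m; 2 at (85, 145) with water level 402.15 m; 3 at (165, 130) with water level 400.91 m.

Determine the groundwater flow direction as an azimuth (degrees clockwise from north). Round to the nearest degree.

086°

Three-point gradient (reference 1): Δ to 2 = (60, -20, -0.92), Δ to 3 = (140, -35, -2.16).
∂h/∂x = -0.01571, ∂h/∂y = -0.001143 (det = 700).
Flow direction (−∇h) has components (+0.01571 E, +0.001143 N).
Azimuth = atan2(E, N) = atan2(+0.01571, +0.001143) = 85.8° ≈ 086°.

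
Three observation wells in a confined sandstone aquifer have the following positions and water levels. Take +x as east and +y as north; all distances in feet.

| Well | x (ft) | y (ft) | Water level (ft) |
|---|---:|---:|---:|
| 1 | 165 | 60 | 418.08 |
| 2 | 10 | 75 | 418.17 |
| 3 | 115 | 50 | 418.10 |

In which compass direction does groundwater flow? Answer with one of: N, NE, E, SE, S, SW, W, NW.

SE

Differences from 1: to 2 (Δx, Δy, Δh) = (-155, 15, +0.09); to 3 = (-50, -10, +0.02).
Solve a·Δx + b·Δy = Δh: det = (-155)·(-10) − (-50)·15 = 2300.
∂h/∂x = [(+0.09)·(-10) − (+0.02)·15] / 2300 = -0.0005217
∂h/∂y = [(-155)·(+0.02) − (-50)·(+0.09)] / 2300 = +0.0006087
Flow = −∇h = (+0.0005217 east, -0.0006087 north), which points southeast.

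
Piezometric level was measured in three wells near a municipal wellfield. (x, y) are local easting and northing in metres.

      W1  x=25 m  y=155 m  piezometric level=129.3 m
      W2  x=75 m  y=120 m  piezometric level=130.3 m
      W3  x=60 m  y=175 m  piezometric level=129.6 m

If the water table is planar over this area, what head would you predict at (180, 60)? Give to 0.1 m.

132.3 m

Taking W1 as reference: W2−W1 = (50, -35, +1.0); W3−W1 = (35, 20, +0.3).
Determinant of the coordinate differences = 50·20 − 35·(-35) = 2225.
∂h/∂x = [(+1.0)·20 − (+0.3)·(-35)] / 2225 = +0.01371
∂h/∂y = [50·(+0.3) − 35·(+1.0)] / 2225 = -0.008989
h(180, 60) = 129.3 + (+0.01371)·(155) + (-0.008989)·(-95) = 129.3 +2.125 +0.854 = 132.279 m.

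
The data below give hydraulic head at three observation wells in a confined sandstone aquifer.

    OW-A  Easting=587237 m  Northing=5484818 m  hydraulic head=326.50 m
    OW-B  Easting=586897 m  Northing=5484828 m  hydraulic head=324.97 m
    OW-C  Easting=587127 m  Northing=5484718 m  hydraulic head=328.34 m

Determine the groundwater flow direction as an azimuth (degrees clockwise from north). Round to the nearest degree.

Taking OW-A as reference: OW-B−OW-A = (-340, 10, -1.53); OW-C−OW-A = (-110, -100, +1.84).
Determinant of the coordinate differences = (-340)·(-100) − (-110)·10 = 35100.
∂h/∂x = [(-1.53)·(-100) − (+1.84)·10] / 35100 = +0.003835
∂h/∂y = [(-340)·(+1.84) − (-110)·(-1.53)] / 35100 = -0.02262
Flow direction (−∇h) has components (-0.003835 E, +0.02262 N).
Azimuth = atan2(E, N) = atan2(-0.003835, +0.02262) = 350.4° ≈ 350°.

350°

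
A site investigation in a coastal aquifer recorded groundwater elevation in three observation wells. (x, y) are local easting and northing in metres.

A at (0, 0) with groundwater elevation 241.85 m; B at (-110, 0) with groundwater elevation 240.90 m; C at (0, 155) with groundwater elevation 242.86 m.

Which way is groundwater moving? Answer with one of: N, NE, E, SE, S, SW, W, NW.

∂h/∂x = (240.90 − 241.85) / (-110 − 0) = +0.008636
∂h/∂y = (242.86 − 241.85) / (155 − 0) = +0.006516
Flow = −∇h = (-0.008636 east, -0.006516 north), which points southwest.

SW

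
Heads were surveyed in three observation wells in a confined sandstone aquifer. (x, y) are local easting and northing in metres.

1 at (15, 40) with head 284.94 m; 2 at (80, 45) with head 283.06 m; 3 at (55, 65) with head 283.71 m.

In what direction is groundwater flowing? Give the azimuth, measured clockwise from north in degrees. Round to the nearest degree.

083°

With h = a·x + b·y + c and 1 as origin, the differences give:
  65·a + 5·b = -1.88
  40·a + 25·b = -1.23
Eliminate b (×25 and ×5, subtract): 1425·a = -40.850 → a = ∂h/∂x = -0.02867
Back-substitute: b = ∂h/∂y = -0.003333.
Flow direction (−∇h) has components (+0.02867 E, +0.003333 N).
Azimuth = atan2(E, N) = atan2(+0.02867, +0.003333) = 83.4° ≈ 083°.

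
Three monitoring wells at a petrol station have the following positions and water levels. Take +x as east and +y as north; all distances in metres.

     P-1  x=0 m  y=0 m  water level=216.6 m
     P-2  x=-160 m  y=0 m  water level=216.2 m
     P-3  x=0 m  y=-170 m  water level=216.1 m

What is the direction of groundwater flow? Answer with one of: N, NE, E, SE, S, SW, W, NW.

SW

∂h/∂x = (216.2 − 216.6) / (-160 − 0) = +0.002500
∂h/∂y = (216.1 − 216.6) / (-170 − 0) = +0.002941
Flow = −∇h = (-0.002500 east, -0.002941 north), which points southwest.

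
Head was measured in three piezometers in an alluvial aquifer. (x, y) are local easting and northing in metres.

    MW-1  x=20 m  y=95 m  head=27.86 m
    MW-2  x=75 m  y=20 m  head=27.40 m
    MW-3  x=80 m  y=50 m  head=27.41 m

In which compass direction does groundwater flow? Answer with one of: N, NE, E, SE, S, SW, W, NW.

With h = a·x + b·y + c and MW-1 as origin, the differences give:
  55·a + (-75)·b = -0.46
  60·a + (-45)·b = -0.45
Eliminate b (×(-45) and ×(-75), subtract): 2025·a = -13.050 → a = ∂h/∂x = -0.006444
Back-substitute: b = ∂h/∂y = +0.001407.
Flow = −∇h = (+0.006444 east, -0.001407 north), which points east.

E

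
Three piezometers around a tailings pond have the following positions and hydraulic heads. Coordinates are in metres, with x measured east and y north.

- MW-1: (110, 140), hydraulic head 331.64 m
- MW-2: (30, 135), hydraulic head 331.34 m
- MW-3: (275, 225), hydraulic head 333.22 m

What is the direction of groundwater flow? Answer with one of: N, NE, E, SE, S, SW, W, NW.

Differences from MW-1: to MW-2 (Δx, Δy, Δh) = (-80, -5, -0.30); to MW-3 = (165, 85, +1.58).
Solve a·Δx + b·Δy = Δh: det = (-80)·85 − 165·(-5) = -5975.
∂h/∂x = [(-0.30)·85 − (+1.58)·(-5)] / -5975 = +0.002946
∂h/∂y = [(-80)·(+1.58) − 165·(-0.30)] / -5975 = +0.01287
Flow = −∇h = (-0.002946 east, -0.01287 north), which points south.

S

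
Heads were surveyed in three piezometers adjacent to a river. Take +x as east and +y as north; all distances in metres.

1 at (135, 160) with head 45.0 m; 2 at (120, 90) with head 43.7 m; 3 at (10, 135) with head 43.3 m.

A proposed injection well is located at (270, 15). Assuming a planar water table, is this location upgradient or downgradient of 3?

upgradient

With h = a·x + b·y + c and 1 as origin, the differences give:
  (-15)·a + (-70)·b = -1.3
  (-125)·a + (-25)·b = -1.7
Eliminate b (×(-25) and ×(-70), subtract): -8375·a = -86.50 → a = ∂h/∂x = +0.01033
Back-substitute: b = ∂h/∂y = +0.01636.
Head at (270, 15) = 45.0 + (+0.01033)·(135) + (+0.01636)·(-145) = 44.02 m.
That is higher than the 43.3 m at 3, so the point is upgradient.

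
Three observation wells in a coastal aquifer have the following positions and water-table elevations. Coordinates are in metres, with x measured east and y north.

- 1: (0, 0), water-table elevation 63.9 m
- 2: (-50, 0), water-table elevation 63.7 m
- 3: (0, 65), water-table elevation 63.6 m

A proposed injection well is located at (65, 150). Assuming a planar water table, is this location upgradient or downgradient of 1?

downgradient

∂h/∂x = (63.7 − 63.9) / (-50 − 0) = +0.004000
∂h/∂y = (63.6 − 63.9) / (65 − 0) = -0.004615
Head at (65, 150) = 63.9 + (+0.004000)·(65) + (-0.004615)·(150) = 63.47 m.
That is lower than the 63.9 m at 1, so the point is downgradient.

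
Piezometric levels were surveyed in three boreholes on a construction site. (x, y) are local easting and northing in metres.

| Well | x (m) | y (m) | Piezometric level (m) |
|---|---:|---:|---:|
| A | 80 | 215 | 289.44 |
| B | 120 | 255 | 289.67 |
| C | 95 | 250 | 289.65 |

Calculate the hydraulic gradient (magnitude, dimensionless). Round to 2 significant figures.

Differences from A: to B (Δx, Δy, Δh) = (40, 40, +0.23); to C = (15, 35, +0.21).
Solve a·Δx + b·Δy = Δh: det = 40·35 − 15·40 = 800.
∂h/∂x = [(+0.23)·35 − (+0.21)·40] / 800 = -0.0004375
∂h/∂y = [40·(+0.21) − 15·(+0.23)] / 800 = +0.006187
|∇h| = √(-0.0004375² + 0.006187²) = 0.006202

0.0062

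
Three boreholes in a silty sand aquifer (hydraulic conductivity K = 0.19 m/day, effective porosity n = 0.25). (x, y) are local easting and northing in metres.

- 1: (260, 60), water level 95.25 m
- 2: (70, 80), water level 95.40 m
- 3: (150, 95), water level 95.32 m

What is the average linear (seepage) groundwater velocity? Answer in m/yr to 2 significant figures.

0.31 m/yr

Taking 1 as reference: 2−1 = (-190, 20, +0.15); 3−1 = (-110, 35, +0.07).
Determinant of the coordinate differences = (-190)·35 − (-110)·20 = -4450.
∂h/∂x = [(+0.15)·35 − (+0.07)·20] / -4450 = -0.0008652
∂h/∂y = [(-190)·(+0.07) − (-110)·(+0.15)] / -4450 = -0.0007191
|∇h| = √(-0.0008652² + -0.0007191²) = 0.001125
Seepage velocity v = K·i/n = 0.19 × 0.001125 / 0.25 = 0.000855 m/day = 0.3123 m/yr.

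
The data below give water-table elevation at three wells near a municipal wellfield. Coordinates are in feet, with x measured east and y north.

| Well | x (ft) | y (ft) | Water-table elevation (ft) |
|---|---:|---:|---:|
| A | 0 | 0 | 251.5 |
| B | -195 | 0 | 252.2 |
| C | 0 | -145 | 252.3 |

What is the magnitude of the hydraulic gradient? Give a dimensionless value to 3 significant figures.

0.00658

∂h/∂x = (252.2 − 251.5) / (-195 − 0) = -0.003590
∂h/∂y = (252.3 − 251.5) / (-145 − 0) = -0.005517
|∇h| = √(-0.003590² + -0.005517²) = 0.006582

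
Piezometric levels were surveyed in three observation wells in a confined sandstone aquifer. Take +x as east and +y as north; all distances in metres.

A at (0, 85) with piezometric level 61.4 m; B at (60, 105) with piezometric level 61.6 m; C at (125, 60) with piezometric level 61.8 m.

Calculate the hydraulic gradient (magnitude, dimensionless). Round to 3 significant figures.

Three-point gradient (reference A): Δ to B = (60, 20, +0.2), Δ to C = (125, -25, +0.4).
∂h/∂x = +0.003250, ∂h/∂y = +0.0002500 (det = -4000).
|∇h| = √(0.003250² + 0.0002500²) = 0.00326

0.00326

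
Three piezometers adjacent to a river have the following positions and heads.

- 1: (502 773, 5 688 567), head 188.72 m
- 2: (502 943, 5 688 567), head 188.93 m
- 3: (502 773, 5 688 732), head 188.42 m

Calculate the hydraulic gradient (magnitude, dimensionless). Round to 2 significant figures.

0.0022

∂h/∂x = (188.93 − 188.72) / (502943 − 502773) = +0.001235
∂h/∂y = (188.42 − 188.72) / (5688732 − 5688567) = -0.001818
|∇h| = √(0.001235² + -0.001818²) = 0.002198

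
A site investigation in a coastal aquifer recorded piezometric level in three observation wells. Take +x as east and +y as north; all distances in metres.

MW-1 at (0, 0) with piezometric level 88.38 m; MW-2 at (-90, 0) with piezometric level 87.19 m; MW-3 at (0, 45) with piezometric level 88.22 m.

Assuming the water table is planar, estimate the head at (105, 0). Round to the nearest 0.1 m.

∂h/∂x = (87.19 − 88.38) / (-90 − 0) = +0.01322
∂h/∂y = (88.22 − 88.38) / (45 − 0) = -0.003556
h(105, 0) = 88.38 + (+0.01322)·(105) + (-0.003556)·(0) = 88.38 +1.388 -0.000 = 89.768 m.

89.8 m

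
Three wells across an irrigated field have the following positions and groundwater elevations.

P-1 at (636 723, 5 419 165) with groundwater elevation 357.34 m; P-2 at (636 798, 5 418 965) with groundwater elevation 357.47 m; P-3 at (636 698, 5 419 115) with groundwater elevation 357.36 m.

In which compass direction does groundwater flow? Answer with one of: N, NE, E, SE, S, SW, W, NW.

Taking P-1 as reference: P-2−P-1 = (75, -200, +0.13); P-3−P-1 = (-25, -50, +0.02).
Determinant of the coordinate differences = 75·(-50) − (-25)·(-200) = -8750.
∂h/∂x = [(+0.13)·(-50) − (+0.02)·(-200)] / -8750 = +0.0002857
∂h/∂y = [75·(+0.02) − (-25)·(+0.13)] / -8750 = -0.0005429
Flow = −∇h = (-0.0002857 east, +0.0005429 north), which points northwest.

NW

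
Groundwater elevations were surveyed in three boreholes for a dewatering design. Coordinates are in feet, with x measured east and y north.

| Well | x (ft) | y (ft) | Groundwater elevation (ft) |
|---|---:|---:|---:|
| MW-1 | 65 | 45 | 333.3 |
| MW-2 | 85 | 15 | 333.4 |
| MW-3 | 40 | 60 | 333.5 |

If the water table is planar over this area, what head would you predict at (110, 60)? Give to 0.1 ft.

332.3 ft

Three-point gradient (reference MW-1): Δ to MW-2 = (20, -30, +0.1), Δ to MW-3 = (-25, 15, +0.2).
∂h/∂x = -0.01667, ∂h/∂y = -0.01444 (det = -450).
h(110, 60) = 333.3 + (-0.01667)·(45) + (-0.01444)·(15) = 333.3 -0.750 -0.217 = 332.333 ft.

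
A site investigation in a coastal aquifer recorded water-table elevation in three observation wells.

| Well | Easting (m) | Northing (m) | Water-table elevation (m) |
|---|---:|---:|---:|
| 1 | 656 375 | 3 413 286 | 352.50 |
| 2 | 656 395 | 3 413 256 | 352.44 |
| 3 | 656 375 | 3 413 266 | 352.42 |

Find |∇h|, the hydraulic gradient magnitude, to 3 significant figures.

Taking 1 as reference: 2−1 = (20, -30, -0.06); 3−1 = (0, -20, -0.08).
Solve a·Δx + b·Δy = Δh: det = 20·(-20) − 0·(-30) = -400.
∂h/∂x = [(-0.06)·(-20) − (-0.08)·(-30)] / -400 = +0.003000
∂h/∂y = [20·(-0.08) − 0·(-0.06)] / -400 = +0.004000
|∇h| = √(0.003000² + 0.004000²) = 0.005

0.00500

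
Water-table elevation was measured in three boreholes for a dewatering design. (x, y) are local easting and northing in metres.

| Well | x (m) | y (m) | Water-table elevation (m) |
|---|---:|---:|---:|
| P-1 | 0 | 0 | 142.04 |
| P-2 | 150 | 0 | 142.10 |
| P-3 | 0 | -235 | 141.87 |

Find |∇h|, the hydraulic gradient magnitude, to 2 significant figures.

∂h/∂x = (142.10 − 142.04) / (150 − 0) = +0.0004000
∂h/∂y = (141.87 − 142.04) / (-235 − 0) = +0.0007234
|∇h| = √(0.0004000² + 0.0007234²) = 0.0008266

0.00083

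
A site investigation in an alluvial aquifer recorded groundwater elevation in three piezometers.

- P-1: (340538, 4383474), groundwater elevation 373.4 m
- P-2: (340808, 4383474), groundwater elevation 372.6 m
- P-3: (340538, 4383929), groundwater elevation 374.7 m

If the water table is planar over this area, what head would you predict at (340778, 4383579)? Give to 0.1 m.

373.0 m

∂h/∂x = (372.6 − 373.4) / (340808 − 340538) = -0.002963
∂h/∂y = (374.7 − 373.4) / (4383929 − 4383474) = +0.002857
h(340778, 4383579) = 373.4 + (-0.002963)·(240) + (+0.002857)·(105) = 373.4 -0.711 +0.300 = 372.989 m.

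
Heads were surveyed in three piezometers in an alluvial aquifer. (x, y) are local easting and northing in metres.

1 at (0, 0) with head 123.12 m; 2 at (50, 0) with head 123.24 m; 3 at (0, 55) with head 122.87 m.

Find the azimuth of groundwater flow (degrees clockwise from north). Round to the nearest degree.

∂h/∂x = (123.24 − 123.12) / (50 − 0) = +0.002400
∂h/∂y = (122.87 − 123.12) / (55 − 0) = -0.004545
Flow direction (−∇h) has components (-0.002400 E, +0.004545 N).
Azimuth = atan2(E, N) = atan2(-0.002400, +0.004545) = 332.2° ≈ 332°.

332°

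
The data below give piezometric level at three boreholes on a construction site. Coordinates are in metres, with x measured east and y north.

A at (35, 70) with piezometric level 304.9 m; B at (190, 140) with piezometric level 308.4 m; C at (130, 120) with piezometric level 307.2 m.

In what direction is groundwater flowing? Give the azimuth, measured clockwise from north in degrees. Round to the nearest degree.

Three-point gradient (reference A): Δ to B = (155, 70, +3.5), Δ to C = (95, 50, +2.3).
∂h/∂x = +0.01273, ∂h/∂y = +0.02182 (det = 1100).
Flow direction (−∇h) has components (-0.01273 E, -0.02182 N).
Azimuth = atan2(E, N) = atan2(-0.01273, -0.02182) = 210.3° ≈ 210°.

210°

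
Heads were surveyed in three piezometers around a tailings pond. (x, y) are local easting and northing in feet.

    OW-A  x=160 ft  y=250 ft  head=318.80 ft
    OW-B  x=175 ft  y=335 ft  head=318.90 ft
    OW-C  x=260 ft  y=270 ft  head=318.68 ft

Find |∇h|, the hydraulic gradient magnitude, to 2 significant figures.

Three-point gradient (reference OW-A): Δ to OW-B = (15, 85, +0.10), Δ to OW-C = (100, 20, -0.12).
∂h/∂x = -0.001488, ∂h/∂y = +0.001439 (det = -8200).
|∇h| = √(-0.001488² + 0.001439²) = 0.00207

0.0021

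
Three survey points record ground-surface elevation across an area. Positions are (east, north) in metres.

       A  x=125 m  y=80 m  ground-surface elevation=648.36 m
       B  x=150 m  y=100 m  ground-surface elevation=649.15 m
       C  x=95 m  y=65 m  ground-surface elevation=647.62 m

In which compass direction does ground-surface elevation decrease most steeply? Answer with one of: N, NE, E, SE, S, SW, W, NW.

Taking A as reference: B−A = (25, 20, +0.79); C−A = (-30, -15, -0.74).
Determinant of the coordinate differences = 25·(-15) − (-30)·20 = 225.
∂z/∂x = [(+0.79)·(-15) − (-0.74)·20] / 225 = +0.01311
∂z/∂y = [25·(-0.74) − (-30)·(+0.79)] / 225 = +0.02311
Steepest decrease is along −∇f = (-0.01311 E, -0.02311 N) → southwest.

SW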